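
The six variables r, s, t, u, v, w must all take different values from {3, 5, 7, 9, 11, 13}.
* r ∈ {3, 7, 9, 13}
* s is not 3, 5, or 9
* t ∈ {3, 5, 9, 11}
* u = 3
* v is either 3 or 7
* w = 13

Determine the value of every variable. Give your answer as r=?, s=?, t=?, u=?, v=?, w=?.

r=9, s=11, t=5, u=3, v=7, w=13

u has just one choice, so u = 3. Strike 3 from r, t, v.
v must be 7 (only option left). So r, s can't be 7.
w has just one choice, so w = 13. So r, s can't be 13.
r's domain is down to {9}, so r = 9. Eliminate 9 elsewhere: t.
That leaves s = 11. Remove 11 from t.
That leaves t = 5.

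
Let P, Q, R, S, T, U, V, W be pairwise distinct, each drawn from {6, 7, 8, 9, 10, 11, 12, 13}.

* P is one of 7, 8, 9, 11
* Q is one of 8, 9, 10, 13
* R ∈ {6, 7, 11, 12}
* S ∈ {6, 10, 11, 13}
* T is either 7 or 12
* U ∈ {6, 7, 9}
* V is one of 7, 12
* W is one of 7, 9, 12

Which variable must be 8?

The 2 variables T and V are confined to {7, 12}, which locks those values in; drop them from P, R, U, W.
W must be 9 (only option left). Remove 9 from P, Q, U.
That leaves U = 6. Remove 6 from R, S.
R must be 11 (only option left). Eliminate 11 elsewhere: P, S.
So 8 goes to P.

P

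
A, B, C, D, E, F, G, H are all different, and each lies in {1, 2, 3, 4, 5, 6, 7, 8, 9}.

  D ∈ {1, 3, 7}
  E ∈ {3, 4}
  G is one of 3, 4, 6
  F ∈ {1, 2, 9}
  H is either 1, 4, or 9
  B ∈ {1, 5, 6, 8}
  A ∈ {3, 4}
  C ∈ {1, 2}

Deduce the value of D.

7

A and E share exactly the 2 values {3, 4}; by pigeonhole those values go to them, so strike 3, 4 from D, G, H.
G has just one choice, so G = 6. Remove 6 from B.
The 3 variables C, F, H are confined to {1, 2, 9}, which locks those values in; drop them from B, D.
So D = 7.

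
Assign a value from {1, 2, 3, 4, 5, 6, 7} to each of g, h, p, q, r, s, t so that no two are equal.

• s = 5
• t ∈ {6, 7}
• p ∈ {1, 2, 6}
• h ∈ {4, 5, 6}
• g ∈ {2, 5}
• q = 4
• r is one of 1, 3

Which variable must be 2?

q's domain is down to {4}, so q = 4. So h can't be 4.
s must be 5 (only option left). Remove 5 from g, h.
So 2 goes to g.

g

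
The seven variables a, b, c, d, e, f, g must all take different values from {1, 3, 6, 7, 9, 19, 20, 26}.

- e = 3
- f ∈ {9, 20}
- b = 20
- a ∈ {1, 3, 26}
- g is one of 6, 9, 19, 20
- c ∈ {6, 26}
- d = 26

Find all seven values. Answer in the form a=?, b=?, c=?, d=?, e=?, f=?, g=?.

a=1, b=20, c=6, d=26, e=3, f=9, g=19

b's domain is down to {20}, so b = 20. So f, g can't be 20.
d's domain is down to {26}, so d = 26. Eliminate 26 elsewhere: a, c.
e's domain is down to {3}, so e = 3. Remove 3 from a.
f has just one choice, so f = 9. Eliminate 9 elsewhere: g.
a has just one choice, so a = 1.
That leaves c = 6. Eliminate 6 elsewhere: g.
g has just one choice, so g = 19.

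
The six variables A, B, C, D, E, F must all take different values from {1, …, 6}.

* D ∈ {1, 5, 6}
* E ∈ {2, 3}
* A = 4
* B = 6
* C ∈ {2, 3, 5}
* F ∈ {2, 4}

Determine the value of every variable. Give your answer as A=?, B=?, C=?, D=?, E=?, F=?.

A has just one choice, so A = 4. So F can't be 4.
That leaves B = 6. Strike 6 from D.
F has just one choice, so F = 2. Strike 2 from C, E.
That leaves E = 3. Eliminate 3 elsewhere: C.
That leaves C = 5. Strike 5 from D.
D has just one choice, so D = 1.

A=4, B=6, C=5, D=1, E=3, F=2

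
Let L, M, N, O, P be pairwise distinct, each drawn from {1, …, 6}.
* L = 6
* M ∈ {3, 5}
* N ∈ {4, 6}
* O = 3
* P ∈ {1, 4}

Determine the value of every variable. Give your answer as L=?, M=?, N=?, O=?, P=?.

L has just one choice, so L = 6. Eliminate 6 elsewhere: N.
N has just one choice, so N = 4. Remove 4 from P.
That leaves O = 3. Eliminate 3 elsewhere: M.
That leaves P = 1.
M's domain is down to {5}, so M = 5.

L=6, M=5, N=4, O=3, P=1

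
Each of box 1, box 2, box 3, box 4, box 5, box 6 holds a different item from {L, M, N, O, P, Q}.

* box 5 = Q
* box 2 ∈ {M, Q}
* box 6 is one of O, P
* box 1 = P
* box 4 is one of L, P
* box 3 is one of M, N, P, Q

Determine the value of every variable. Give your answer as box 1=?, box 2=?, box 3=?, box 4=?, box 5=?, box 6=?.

box 1=P, box 2=M, box 3=N, box 4=L, box 5=Q, box 6=O

box 1 must be P (only option left). Remove P from box 3, box 4, box 6.
box 4's domain is down to {L}, so box 4 = L.
box 5 must be Q (only option left). Eliminate Q elsewhere: box 2, box 3.
That leaves box 6 = O.
box 2 has just one choice, so box 2 = M. So box 3 can't be M.
box 3's domain is down to {N}, so box 3 = N.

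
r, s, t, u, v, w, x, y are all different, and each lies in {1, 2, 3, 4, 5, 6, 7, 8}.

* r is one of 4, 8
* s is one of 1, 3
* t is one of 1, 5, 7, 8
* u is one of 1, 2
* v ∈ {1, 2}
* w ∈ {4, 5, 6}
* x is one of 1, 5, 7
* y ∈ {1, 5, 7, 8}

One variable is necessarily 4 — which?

Among the 8 variables, 3 fits only s (and all 8 values in {1, 2, 3, 4, 5, 6, 7, 8} must be used), so s = 3.
Among the 7 still-open variables, 6 fits only w (and all 7 values in {1, 2, 4, 5, 6, 7, 8} must be used), so w = 6.
The 6 still-open variables together cover exactly {1, 2, 4, 5, 7, 8} — 6 values for 6 variables — and 4 appears only in r's list, so r = 4.

r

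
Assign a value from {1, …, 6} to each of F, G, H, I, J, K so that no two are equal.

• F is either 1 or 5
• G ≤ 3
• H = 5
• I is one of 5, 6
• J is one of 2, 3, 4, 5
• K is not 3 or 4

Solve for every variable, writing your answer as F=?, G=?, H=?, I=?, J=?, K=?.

F=1, G=3, H=5, I=6, J=4, K=2

H has just one choice, so H = 5. Remove 5 from F, I, J, K.
I's domain is down to {6}, so I = 6. Eliminate 6 elsewhere: K.
F must be 1 (only option left). So G, K can't be 1.
K must be 2 (only option left). Remove 2 from G, J.
G must be 3 (only option left). Eliminate 3 elsewhere: J.
J has just one choice, so J = 4.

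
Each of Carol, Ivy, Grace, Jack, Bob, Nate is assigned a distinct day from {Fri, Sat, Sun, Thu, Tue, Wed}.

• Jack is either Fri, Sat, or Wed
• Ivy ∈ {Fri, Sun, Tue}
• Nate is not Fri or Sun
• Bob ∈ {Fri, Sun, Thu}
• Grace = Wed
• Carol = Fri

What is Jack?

Sat

Carol must be Fri (only option left). Strike Fri from Ivy, Jack, Bob.
That leaves Grace = Wed. Eliminate Wed elsewhere: Jack, Nate.
So Jack = Sat.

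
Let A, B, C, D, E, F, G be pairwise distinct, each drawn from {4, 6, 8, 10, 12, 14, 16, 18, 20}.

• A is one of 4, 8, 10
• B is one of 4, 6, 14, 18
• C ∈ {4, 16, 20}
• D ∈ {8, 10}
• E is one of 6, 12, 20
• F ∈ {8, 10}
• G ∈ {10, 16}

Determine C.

The 2 variables D and F are confined to {8, 10}, which locks those values in; drop them from A, G.
That leaves A = 4. So B, C can't be 4.
G has just one choice, so G = 16. Strike 16 from C.
So C = 20.

20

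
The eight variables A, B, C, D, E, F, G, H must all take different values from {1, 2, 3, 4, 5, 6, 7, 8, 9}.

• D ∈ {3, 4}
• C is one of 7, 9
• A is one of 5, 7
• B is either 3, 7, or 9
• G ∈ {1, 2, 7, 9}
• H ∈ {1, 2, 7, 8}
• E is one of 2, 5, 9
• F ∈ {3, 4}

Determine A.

5

The 8 variables together cover exactly {1, 2, 3, 4, 5, 7, 8, 9} — 8 values for 8 variables — and 8 appears only in H's list, so H = 8.
Among the 7 still-open variables, 1 fits only G (and all 7 values in {1, 2, 3, 4, 5, 7, 9} must be used), so G = 1.
The 6 still-open variables draw from only 6 values {2, 3, 4, 5, 7, 9}, so each is used; only E can be 2, hence E = 2.
Among the 5 still-open variables, 5 fits only A (and all 5 values in {3, 4, 5, 7, 9} must be used), so A = 5.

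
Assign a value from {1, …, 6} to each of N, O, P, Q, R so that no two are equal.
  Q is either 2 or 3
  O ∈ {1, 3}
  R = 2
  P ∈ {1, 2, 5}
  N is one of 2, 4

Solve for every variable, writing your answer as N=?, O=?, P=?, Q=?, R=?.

R's domain is down to {2}, so R = 2. Strike 2 from N, P, Q.
That leaves N = 4.
Q has just one choice, so Q = 3. Eliminate 3 elsewhere: O.
O has just one choice, so O = 1. Remove 1 from P.
P has just one choice, so P = 5.

N=4, O=1, P=5, Q=3, R=2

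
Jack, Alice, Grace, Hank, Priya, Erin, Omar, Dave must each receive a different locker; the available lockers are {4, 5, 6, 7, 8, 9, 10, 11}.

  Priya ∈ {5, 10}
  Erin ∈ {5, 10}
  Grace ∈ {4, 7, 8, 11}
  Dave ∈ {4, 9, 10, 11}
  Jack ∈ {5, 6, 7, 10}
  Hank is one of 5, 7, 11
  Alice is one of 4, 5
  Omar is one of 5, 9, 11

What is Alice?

The 8 variables draw from only 8 values {4, 5, 6, 7, 8, 9, 10, 11}, so each is used; only Jack can be 6, hence Jack = 6.
The 7 still-open variables together cover exactly {4, 5, 7, 8, 9, 10, 11} — 7 values for 7 variables — and 8 appears only in Grace's list, so Grace = 8.
Among the 6 still-open variables, 7 fits only Hank (and all 6 values in {4, 5, 7, 9, 10, 11} must be used), so Hank = 7.
The 2 variables Priya and Erin are confined to {5, 10}, which locks those values in; drop them from Alice, Omar, Dave.
So Alice = 4.

4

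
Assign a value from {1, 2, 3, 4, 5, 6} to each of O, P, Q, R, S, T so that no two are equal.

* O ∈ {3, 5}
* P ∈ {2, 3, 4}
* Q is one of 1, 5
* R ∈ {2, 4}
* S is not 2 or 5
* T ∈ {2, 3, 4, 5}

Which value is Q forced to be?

Among the 6 variables, 6 fits only S (and all 6 values in {1, 2, 3, 4, 5, 6} must be used), so S = 6.
Among the 5 still-open variables, 1 fits only Q (and all 5 values in {1, 2, 3, 4, 5} must be used), so Q = 1.

1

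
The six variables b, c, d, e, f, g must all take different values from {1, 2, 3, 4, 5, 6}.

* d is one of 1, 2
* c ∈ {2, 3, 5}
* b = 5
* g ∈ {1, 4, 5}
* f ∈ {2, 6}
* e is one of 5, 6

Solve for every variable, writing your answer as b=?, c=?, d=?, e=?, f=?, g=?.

b must be 5 (only option left). Eliminate 5 elsewhere: c, e, g.
e must be 6 (only option left). Remove 6 from f.
f's domain is down to {2}, so f = 2. Remove 2 from c, d.
c's domain is down to {3}, so c = 3.
d has just one choice, so d = 1. Eliminate 1 elsewhere: g.
g has just one choice, so g = 4.

b=5, c=3, d=1, e=6, f=2, g=4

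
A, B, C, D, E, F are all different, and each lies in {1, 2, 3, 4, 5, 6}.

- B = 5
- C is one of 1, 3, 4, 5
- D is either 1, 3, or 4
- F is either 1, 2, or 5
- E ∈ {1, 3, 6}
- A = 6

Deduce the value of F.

2

A has just one choice, so A = 6. Remove 6 from E.
B's domain is down to {5}, so B = 5. Eliminate 5 elsewhere: C, F.
The 4 still-open variables draw from only 4 values {1, 2, 3, 4}, so each is used; only F can be 2, hence F = 2.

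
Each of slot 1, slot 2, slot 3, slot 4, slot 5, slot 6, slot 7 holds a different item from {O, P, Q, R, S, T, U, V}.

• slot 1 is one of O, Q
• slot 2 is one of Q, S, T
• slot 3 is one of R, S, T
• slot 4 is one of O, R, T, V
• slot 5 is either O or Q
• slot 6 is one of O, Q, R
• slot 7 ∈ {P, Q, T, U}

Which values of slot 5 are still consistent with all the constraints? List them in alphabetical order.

O, Q

slot 1 and slot 5 share exactly the 2 values {O, Q}; by pigeonhole those values go to them, so strike O, Q from slot 2, slot 4, slot 6, slot 7.
slot 6 has just one choice, so slot 6 = R. Remove R from slot 3, slot 4.
slot 2 and slot 3 between them cover only {S, T} — a naked pair. Remove those values from slot 4, slot 7.
slot 4 has just one choice, so slot 4 = V.
No further eliminations apply; slot 5 can still be any of O, Q.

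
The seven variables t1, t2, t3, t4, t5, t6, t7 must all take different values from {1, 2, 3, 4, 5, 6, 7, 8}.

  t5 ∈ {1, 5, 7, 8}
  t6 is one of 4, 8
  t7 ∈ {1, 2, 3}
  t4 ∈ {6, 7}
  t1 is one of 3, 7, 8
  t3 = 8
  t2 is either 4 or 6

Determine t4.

t3's domain is down to {8}, so t3 = 8. So t1, t5, t6 can't be 8.
That leaves t6 = 4. Remove 4 from t2.
That leaves t2 = 6. Remove 6 from t4.
So t4 = 7.

7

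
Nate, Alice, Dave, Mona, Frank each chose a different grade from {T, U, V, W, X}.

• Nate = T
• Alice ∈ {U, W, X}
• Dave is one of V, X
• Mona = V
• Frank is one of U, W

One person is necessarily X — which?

Dave

Nate must be T (only option left).
Mona has just one choice, so Mona = V. Remove V from Dave.
So X goes to Dave.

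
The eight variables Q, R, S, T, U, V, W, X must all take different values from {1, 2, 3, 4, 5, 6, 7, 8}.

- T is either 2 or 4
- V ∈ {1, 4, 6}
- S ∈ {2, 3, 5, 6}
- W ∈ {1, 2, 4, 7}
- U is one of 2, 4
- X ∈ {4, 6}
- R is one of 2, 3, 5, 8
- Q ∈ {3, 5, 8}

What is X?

6

The 8 variables together cover exactly {1, 2, 3, 4, 5, 6, 7, 8} — 8 values for 8 variables — and 7 appears only in W's list, so W = 7.
The 7 still-open variables draw from only 7 values {1, 2, 3, 4, 5, 6, 8}, so each is used; only V can be 1, hence V = 1.
T and U between them cover only {2, 4} — a naked pair. Remove those values from R, S, X.
So X = 6.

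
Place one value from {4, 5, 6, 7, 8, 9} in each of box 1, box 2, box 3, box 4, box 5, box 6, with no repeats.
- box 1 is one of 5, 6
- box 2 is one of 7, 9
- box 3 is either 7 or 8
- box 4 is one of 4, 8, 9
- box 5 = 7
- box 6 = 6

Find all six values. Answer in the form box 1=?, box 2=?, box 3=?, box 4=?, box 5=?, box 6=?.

box 5 has just one choice, so box 5 = 7. Remove 7 from box 2, box 3.
box 6's domain is down to {6}, so box 6 = 6. Strike 6 from box 1.
That leaves box 1 = 5.
box 2 has just one choice, so box 2 = 9. Remove 9 from box 4.
box 3 must be 8 (only option left). Strike 8 from box 4.
box 4's domain is down to {4}, so box 4 = 4.

box 1=5, box 2=9, box 3=8, box 4=4, box 5=7, box 6=6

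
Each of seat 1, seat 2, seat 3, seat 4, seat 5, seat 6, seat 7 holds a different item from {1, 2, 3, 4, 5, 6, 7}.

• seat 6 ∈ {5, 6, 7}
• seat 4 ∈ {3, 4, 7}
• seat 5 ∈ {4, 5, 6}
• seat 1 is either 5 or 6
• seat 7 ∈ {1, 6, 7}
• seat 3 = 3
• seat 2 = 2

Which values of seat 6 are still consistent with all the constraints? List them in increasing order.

5, 6, 7

seat 2 must be 2 (only option left).
seat 3 must be 3 (only option left). Remove 3 from seat 4.
Among the 5 still-open variables, 1 fits only seat 7 (and all 5 values in {1, 4, 5, 6, 7} must be used), so seat 7 = 1.
No further eliminations apply; seat 6 can still be any of 5, 6, 7.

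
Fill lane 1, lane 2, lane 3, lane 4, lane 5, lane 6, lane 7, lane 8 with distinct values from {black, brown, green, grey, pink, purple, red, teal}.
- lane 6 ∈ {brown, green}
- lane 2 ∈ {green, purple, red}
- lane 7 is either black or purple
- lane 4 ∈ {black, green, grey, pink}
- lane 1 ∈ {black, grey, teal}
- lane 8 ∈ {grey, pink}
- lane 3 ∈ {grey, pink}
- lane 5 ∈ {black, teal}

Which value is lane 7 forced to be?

purple

The 8 variables together cover exactly {black, brown, green, grey, pink, purple, red, teal} — 8 values for 8 variables — and brown appears only in lane 6's list, so lane 6 = brown.
Among the 7 still-open variables, red fits only lane 2 (and all 7 values in {black, green, grey, pink, purple, red, teal} must be used), so lane 2 = red.
The 6 still-open variables draw from only 6 values {black, green, grey, pink, purple, teal}, so each is used; only lane 4 can be green, hence lane 4 = green.
The 5 still-open variables draw from only 5 values {black, grey, pink, purple, teal}, so each is used; only lane 7 can be purple, hence lane 7 = purple.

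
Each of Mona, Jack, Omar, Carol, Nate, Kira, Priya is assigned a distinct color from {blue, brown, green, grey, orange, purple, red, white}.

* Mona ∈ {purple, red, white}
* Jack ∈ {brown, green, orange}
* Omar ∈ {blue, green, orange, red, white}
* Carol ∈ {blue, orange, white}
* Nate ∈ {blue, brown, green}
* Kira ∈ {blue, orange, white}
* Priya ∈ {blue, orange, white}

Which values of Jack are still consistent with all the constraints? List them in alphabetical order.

The 7 variables draw from only 7 values {blue, brown, green, orange, purple, red, white}, so each is used; only Mona can be purple, hence Mona = purple.
The 6 still-open variables together cover exactly {blue, brown, green, orange, red, white} — 6 values for 6 variables — and red appears only in Omar's list, so Omar = red.
Carol, Kira, Priya share exactly the 3 values {blue, orange, white}; by pigeonhole those values go to them, so strike blue, orange, white from Jack, Nate.
No further eliminations apply; Jack can still be any of brown, green.

brown, green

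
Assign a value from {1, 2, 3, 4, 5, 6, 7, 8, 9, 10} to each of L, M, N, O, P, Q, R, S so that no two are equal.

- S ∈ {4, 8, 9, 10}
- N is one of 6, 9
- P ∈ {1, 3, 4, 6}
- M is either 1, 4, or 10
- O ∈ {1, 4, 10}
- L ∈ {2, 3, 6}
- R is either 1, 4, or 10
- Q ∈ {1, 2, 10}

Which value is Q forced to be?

Among the 8 variables, 8 fits only S (and all 8 values in {1, 2, 3, 4, 6, 8, 9, 10} must be used), so S = 8.
Among the 7 still-open variables, 9 fits only N (and all 7 values in {1, 2, 3, 4, 6, 9, 10} must be used), so N = 9.
M, O, R between them cover only {1, 4, 10} — a naked triple. Remove those values from P, Q.
So Q = 2.

2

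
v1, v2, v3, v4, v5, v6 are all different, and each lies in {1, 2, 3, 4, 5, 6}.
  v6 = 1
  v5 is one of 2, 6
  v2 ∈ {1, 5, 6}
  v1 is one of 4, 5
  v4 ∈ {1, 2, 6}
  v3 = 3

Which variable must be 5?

v2

v3 has just one choice, so v3 = 3.
v6's domain is down to {1}, so v6 = 1. So v2, v4 can't be 1.
The 4 still-open variables draw from only 4 values {2, 4, 5, 6}, so each is used; only v1 can be 4, hence v1 = 4.
The 3 still-open variables together cover exactly {2, 5, 6} — 3 values for 3 variables — and 5 appears only in v2's list, so v2 = 5.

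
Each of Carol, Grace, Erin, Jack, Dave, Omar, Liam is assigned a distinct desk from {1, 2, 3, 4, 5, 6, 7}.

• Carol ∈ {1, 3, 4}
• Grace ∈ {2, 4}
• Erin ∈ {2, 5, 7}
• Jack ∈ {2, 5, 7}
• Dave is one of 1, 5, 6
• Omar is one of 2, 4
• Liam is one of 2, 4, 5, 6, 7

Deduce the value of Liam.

The 7 variables draw from only 7 values {1, 2, 3, 4, 5, 6, 7}, so each is used; only Carol can be 3, hence Carol = 3.
Among the 6 still-open variables, 1 fits only Dave (and all 6 values in {1, 2, 4, 5, 6, 7} must be used), so Dave = 1.
The 5 still-open variables together cover exactly {2, 4, 5, 6, 7} — 5 values for 5 variables — and 6 appears only in Liam's list, so Liam = 6.

6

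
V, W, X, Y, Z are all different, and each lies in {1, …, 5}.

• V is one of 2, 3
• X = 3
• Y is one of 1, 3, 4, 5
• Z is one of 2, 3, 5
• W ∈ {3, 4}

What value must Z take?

5

X has just one choice, so X = 3. So V, W, Y, Z can't be 3.
V must be 2 (only option left). So Z can't be 2.
So Z = 5.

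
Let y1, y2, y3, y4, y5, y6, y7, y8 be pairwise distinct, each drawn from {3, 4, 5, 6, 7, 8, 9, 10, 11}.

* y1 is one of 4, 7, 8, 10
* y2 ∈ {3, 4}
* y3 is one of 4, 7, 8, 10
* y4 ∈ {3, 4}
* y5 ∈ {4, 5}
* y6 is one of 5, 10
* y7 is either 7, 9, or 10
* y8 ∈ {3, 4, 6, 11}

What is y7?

9

The 2 variables y2 and y4 are confined to {3, 4}, which locks those values in; drop them from y1, y3, y5, y8.
That leaves y5 = 5. Remove 5 from y6.
y6 must be 10 (only option left). So y1, y3, y7 can't be 10.
y1 and y3 share exactly the 2 values {7, 8}; by pigeonhole those values go to them, so strike 7, 8 from y7.
So y7 = 9.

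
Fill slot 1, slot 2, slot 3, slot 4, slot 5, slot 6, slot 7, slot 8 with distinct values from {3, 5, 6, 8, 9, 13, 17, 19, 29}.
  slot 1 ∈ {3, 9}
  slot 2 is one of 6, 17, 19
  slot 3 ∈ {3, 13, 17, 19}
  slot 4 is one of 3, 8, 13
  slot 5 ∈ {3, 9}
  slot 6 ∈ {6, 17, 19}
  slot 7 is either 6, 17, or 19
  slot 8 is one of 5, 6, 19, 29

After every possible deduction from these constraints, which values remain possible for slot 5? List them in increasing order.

The 2 variables slot 1 and slot 5 are confined to {3, 9}, which locks those values in; drop them from slot 3, slot 4.
The 3 variables slot 2, slot 6, slot 7 are confined to {6, 17, 19}, which locks those values in; drop them from slot 3, slot 8.
slot 3 must be 13 (only option left). Strike 13 from slot 4.
slot 4's domain is down to {8}, so slot 4 = 8.
No further eliminations apply; slot 5 can still be any of 3, 9.

3, 9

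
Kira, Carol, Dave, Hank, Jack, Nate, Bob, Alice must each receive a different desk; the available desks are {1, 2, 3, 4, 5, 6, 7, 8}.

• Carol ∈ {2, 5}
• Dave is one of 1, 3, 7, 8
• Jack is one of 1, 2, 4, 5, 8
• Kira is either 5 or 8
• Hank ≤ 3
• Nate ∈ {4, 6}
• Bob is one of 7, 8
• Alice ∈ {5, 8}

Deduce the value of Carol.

2

The 8 variables together cover exactly {1, 2, 3, 4, 5, 6, 7, 8} — 8 values for 8 variables — and 6 appears only in Nate's list, so Nate = 6.
Among the 7 still-open variables, 4 fits only Jack (and all 7 values in {1, 2, 3, 4, 5, 7, 8} must be used), so Jack = 4.
The 2 variables Kira and Alice are confined to {5, 8}, which locks those values in; drop them from Carol, Dave, Bob.
So Carol = 2.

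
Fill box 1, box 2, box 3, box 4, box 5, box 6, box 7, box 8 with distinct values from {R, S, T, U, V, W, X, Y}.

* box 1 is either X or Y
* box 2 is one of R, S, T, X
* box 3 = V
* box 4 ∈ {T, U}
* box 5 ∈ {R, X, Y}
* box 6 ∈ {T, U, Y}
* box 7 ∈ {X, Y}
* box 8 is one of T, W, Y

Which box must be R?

box 5

box 3's domain is down to {V}, so box 3 = V.
The 7 still-open variables draw from only 7 values {R, S, T, U, W, X, Y}, so each is used; only box 2 can be S, hence box 2 = S.
Among the 6 still-open variables, R fits only box 5 (and all 6 values in {R, T, U, W, X, Y} must be used), so box 5 = R.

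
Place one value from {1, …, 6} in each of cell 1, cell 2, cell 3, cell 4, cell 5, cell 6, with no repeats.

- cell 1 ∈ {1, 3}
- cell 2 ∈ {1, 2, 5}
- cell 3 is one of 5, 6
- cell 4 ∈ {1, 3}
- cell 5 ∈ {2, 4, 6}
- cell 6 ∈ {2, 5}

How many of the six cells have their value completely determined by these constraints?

The 6 variables draw from only 6 values {1, 2, 3, 4, 5, 6}, so each is used; only cell 5 can be 4, hence cell 5 = 4.
Among the 5 still-open variables, 6 fits only cell 3 (and all 5 values in {1, 2, 3, 5, 6} must be used), so cell 3 = 6.
cell 1 and cell 4 share exactly the 2 values {1, 3}; by pigeonhole those values go to them, so strike 1, 3 from cell 2.
Determined: cell 3=6, cell 5=4. The other cells each still have more than one consistent value. That makes 2.

2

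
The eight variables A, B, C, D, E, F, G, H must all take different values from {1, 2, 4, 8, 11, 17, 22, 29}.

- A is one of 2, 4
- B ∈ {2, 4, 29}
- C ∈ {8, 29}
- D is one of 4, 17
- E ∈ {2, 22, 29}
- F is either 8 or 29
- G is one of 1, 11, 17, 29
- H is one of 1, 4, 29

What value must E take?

The 8 variables draw from only 8 values {1, 2, 4, 8, 11, 17, 22, 29}, so each is used; only G can be 11, hence G = 11.
Among the 7 still-open variables, 1 fits only H (and all 7 values in {1, 2, 4, 8, 17, 22, 29} must be used), so H = 1.
The 6 still-open variables draw from only 6 values {2, 4, 8, 17, 22, 29}, so each is used; only D can be 17, hence D = 17.
The 5 still-open variables draw from only 5 values {2, 4, 8, 22, 29}, so each is used; only E can be 22, hence E = 22.

22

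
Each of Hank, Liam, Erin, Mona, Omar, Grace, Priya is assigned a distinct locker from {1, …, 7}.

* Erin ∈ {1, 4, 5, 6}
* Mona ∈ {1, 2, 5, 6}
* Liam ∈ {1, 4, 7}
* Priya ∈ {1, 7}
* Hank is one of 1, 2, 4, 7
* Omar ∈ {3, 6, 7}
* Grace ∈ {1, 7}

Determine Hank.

The 7 variables draw from only 7 values {1, 2, 3, 4, 5, 6, 7}, so each is used; only Omar can be 3, hence Omar = 3.
Grace and Priya share exactly the 2 values {1, 7}; by pigeonhole those values go to them, so strike 1, 7 from Hank, Liam, Erin, Mona.
Liam must be 4 (only option left). Eliminate 4 elsewhere: Hank, Erin.
So Hank = 2.

2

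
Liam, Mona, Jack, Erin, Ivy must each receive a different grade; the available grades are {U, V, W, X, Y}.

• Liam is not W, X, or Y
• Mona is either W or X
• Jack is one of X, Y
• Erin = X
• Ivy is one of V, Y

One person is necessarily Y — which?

Jack

Erin has just one choice, so Erin = X. Strike X from Mona, Jack.
So Y goes to Jack.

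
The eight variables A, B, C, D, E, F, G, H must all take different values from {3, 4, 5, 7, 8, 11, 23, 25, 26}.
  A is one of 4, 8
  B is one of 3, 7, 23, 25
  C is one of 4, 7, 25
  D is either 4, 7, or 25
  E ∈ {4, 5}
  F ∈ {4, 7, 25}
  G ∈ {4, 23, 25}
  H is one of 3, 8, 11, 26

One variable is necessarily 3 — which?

B

C, D, F between them cover only {4, 7, 25} — a naked triple. Remove those values from A, B, E, G.
A's domain is down to {8}, so A = 8. Eliminate 8 elsewhere: H.
E's domain is down to {5}, so E = 5.
G must be 23 (only option left). Strike 23 from B.
So 3 goes to B.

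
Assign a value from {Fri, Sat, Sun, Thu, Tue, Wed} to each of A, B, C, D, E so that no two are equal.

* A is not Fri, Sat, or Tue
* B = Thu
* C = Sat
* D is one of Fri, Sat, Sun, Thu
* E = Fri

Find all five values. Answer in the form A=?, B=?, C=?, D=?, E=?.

B has just one choice, so B = Thu. Eliminate Thu elsewhere: A, D.
C must be Sat (only option left). Strike Sat from D.
E must be Fri (only option left). So D can't be Fri.
D has just one choice, so D = Sun. Remove Sun from A.
A has just one choice, so A = Wed.

A=Wed, B=Thu, C=Sat, D=Sun, E=Fri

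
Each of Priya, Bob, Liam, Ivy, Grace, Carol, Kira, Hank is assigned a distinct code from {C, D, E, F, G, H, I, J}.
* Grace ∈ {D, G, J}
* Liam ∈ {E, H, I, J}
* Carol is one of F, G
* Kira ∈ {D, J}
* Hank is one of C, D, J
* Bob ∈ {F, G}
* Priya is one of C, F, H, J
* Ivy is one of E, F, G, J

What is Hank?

C

The 8 variables together cover exactly {C, D, E, F, G, H, I, J} — 8 values for 8 variables — and I appears only in Liam's list, so Liam = I.
Among the 7 still-open variables, E fits only Ivy (and all 7 values in {C, D, E, F, G, H, J} must be used), so Ivy = E.
Among the 6 still-open variables, H fits only Priya (and all 6 values in {C, D, F, G, H, J} must be used), so Priya = H.
The 5 still-open variables draw from only 5 values {C, D, F, G, J}, so each is used; only Hank can be C, hence Hank = C.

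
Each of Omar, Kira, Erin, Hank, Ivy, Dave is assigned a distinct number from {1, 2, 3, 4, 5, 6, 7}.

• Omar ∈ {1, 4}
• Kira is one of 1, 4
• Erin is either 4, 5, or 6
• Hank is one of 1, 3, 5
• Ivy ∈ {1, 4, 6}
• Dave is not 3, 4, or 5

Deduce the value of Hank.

Omar and Kira between them cover only {1, 4} — a naked pair. Remove those values from Erin, Hank, Ivy, Dave.
That leaves Ivy = 6. Eliminate 6 elsewhere: Erin, Dave.
Erin must be 5 (only option left). Strike 5 from Hank.
So Hank = 3.

3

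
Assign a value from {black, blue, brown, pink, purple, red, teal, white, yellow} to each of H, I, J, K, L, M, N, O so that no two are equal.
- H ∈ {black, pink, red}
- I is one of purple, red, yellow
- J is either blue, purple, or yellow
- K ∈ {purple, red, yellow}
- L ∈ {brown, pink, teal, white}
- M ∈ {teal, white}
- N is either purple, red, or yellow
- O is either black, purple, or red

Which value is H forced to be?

pink

The 3 variables I, K, N are confined to {purple, red, yellow}, which locks those values in; drop them from H, J, O.
J must be blue (only option left).
O has just one choice, so O = black. Eliminate black elsewhere: H.
So H = pink.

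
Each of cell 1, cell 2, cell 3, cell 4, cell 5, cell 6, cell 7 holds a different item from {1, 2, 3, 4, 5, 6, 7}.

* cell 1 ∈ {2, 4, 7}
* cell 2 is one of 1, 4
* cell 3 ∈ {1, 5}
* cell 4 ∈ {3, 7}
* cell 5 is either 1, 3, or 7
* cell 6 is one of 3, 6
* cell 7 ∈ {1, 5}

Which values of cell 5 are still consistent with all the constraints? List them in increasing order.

3, 7

The 7 variables together cover exactly {1, 2, 3, 4, 5, 6, 7} — 7 values for 7 variables — and 2 appears only in cell 1's list, so cell 1 = 2.
Among the 6 still-open variables, 4 fits only cell 2 (and all 6 values in {1, 3, 4, 5, 6, 7} must be used), so cell 2 = 4.
The 5 still-open variables draw from only 5 values {1, 3, 5, 6, 7}, so each is used; only cell 6 can be 6, hence cell 6 = 6.
cell 3 and cell 7 share exactly the 2 values {1, 5}; by pigeonhole those values go to them, so strike 1, 5 from cell 5.
No further eliminations apply; cell 5 can still be any of 3, 7.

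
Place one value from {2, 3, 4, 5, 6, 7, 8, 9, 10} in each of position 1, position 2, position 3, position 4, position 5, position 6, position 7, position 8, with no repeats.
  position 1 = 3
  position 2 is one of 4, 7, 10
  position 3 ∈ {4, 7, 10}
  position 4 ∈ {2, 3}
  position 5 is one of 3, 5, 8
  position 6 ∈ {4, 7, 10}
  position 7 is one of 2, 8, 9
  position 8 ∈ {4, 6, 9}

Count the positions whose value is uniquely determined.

position 1 has just one choice, so position 1 = 3. So position 4, position 5 can't be 3.
position 4 has just one choice, so position 4 = 2. So position 7 can't be 2.
The 3 variables position 2, position 3, position 6 are confined to {4, 7, 10}, which locks those values in; drop them from position 8.
Determined: position 1=3, position 4=2. The other positions each still have more than one consistent value. That makes 2.

2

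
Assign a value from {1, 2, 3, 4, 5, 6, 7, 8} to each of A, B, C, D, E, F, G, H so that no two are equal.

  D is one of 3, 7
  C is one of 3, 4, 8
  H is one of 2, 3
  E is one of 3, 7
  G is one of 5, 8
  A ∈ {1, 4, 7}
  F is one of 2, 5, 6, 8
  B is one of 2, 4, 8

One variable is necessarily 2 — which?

H

The 8 variables draw from only 8 values {1, 2, 3, 4, 5, 6, 7, 8}, so each is used; only A can be 1, hence A = 1.
Among the 7 still-open variables, 6 fits only F (and all 7 values in {2, 3, 4, 5, 6, 7, 8} must be used), so F = 6.
The 6 still-open variables draw from only 6 values {2, 3, 4, 5, 7, 8}, so each is used; only G can be 5, hence G = 5.
D and E between them cover only {3, 7} — a naked pair. Remove those values from C, H.
So 2 goes to H.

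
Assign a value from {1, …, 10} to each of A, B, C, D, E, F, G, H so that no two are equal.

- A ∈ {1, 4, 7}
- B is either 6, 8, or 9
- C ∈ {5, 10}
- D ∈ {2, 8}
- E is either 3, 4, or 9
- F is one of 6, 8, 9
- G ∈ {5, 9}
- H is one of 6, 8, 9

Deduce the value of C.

10

B, F, H share exactly the 3 values {6, 8, 9}; by pigeonhole those values go to them, so strike 6, 8, 9 from D, E, G.
D has just one choice, so D = 2.
G's domain is down to {5}, so G = 5. Eliminate 5 elsewhere: C.
So C = 10.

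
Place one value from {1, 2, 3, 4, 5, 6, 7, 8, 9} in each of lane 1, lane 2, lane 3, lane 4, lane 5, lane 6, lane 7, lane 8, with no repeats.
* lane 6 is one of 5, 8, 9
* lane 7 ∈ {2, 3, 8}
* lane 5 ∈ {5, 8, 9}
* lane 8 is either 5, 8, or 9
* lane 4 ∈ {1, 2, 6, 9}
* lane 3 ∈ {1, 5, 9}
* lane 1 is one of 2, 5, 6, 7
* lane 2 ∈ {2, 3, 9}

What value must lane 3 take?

The 8 variables together cover exactly {1, 2, 3, 5, 6, 7, 8, 9} — 8 values for 8 variables — and 7 appears only in lane 1's list, so lane 1 = 7.
The 7 still-open variables together cover exactly {1, 2, 3, 5, 6, 8, 9} — 7 values for 7 variables — and 6 appears only in lane 4's list, so lane 4 = 6.
The 6 still-open variables draw from only 6 values {1, 2, 3, 5, 8, 9}, so each is used; only lane 3 can be 1, hence lane 3 = 1.

1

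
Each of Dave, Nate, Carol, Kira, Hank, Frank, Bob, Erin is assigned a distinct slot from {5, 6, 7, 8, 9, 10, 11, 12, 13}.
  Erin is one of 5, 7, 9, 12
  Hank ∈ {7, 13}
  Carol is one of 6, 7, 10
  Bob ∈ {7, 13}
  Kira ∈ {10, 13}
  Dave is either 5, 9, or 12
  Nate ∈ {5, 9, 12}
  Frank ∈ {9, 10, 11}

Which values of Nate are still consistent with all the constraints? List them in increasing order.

The 8 variables together cover exactly {5, 6, 7, 9, 10, 11, 12, 13} — 8 values for 8 variables — and 6 appears only in Carol's list, so Carol = 6.
Among the 7 still-open variables, 11 fits only Frank (and all 7 values in {5, 7, 9, 10, 11, 12, 13} must be used), so Frank = 11.
The 6 still-open variables together cover exactly {5, 7, 9, 10, 12, 13} — 6 values for 6 variables — and 10 appears only in Kira's list, so Kira = 10.
Hank and Bob between them cover only {7, 13} — a naked pair. Remove those values from Erin.
No further eliminations apply; Nate can still be any of 5, 9, 12.

5, 9, 12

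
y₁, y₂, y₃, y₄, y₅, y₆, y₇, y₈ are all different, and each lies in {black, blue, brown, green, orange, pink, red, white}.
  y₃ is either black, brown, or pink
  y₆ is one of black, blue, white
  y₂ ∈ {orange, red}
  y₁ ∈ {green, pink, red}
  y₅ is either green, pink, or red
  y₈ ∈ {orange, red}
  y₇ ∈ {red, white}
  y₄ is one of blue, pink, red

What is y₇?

The 8 variables together cover exactly {black, blue, brown, green, orange, pink, red, white} — 8 values for 8 variables — and brown appears only in y₃'s list, so y₃ = brown.
The 7 still-open variables draw from only 7 values {black, blue, green, orange, pink, red, white}, so each is used; only y₆ can be black, hence y₆ = black.
Among the 6 still-open variables, blue fits only y₄ (and all 6 values in {blue, green, orange, pink, red, white} must be used), so y₄ = blue.
Among the 5 still-open variables, white fits only y₇ (and all 5 values in {green, orange, pink, red, white} must be used), so y₇ = white.

white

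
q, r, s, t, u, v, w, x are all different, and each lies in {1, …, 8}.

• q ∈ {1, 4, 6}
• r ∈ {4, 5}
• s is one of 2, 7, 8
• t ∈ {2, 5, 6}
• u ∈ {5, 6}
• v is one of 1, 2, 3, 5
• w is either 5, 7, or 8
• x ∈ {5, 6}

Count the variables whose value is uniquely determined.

4

Among the 8 variables, 3 fits only v (and all 8 values in {1, 2, 3, 4, 5, 6, 7, 8} must be used), so v = 3.
The 7 still-open variables draw from only 7 values {1, 2, 4, 5, 6, 7, 8}, so each is used; only q can be 1, hence q = 1.
Among the 6 still-open variables, 4 fits only r (and all 6 values in {2, 4, 5, 6, 7, 8} must be used), so r = 4.
u and x between them cover only {5, 6} — a naked pair. Remove those values from t, w.
That leaves t = 2. So s can't be 2.
Determined: q=1, r=4, t=2, v=3. The other variables each still have more than one consistent value. That makes 4.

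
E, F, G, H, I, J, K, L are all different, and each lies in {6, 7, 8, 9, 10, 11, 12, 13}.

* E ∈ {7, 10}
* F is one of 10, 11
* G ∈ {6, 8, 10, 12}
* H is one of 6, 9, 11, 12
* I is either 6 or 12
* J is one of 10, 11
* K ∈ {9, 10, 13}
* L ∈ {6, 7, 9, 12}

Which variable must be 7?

The 8 variables draw from only 8 values {6, 7, 8, 9, 10, 11, 12, 13}, so each is used; only G can be 8, hence G = 8.
The 7 still-open variables draw from only 7 values {6, 7, 9, 10, 11, 12, 13}, so each is used; only K can be 13, hence K = 13.
The 2 variables F and J are confined to {10, 11}, which locks those values in; drop them from E, H.
So 7 goes to E.

E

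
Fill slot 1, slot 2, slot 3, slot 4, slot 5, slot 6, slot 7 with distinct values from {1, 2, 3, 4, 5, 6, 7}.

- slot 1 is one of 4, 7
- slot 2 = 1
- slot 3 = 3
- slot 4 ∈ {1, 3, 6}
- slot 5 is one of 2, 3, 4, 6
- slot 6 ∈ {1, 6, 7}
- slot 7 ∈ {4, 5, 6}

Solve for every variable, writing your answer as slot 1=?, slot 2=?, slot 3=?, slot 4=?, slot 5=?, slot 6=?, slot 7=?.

slot 2's domain is down to {1}, so slot 2 = 1. Remove 1 from slot 4, slot 6.
slot 3's domain is down to {3}, so slot 3 = 3. Eliminate 3 elsewhere: slot 4, slot 5.
slot 4's domain is down to {6}, so slot 4 = 6. Strike 6 from slot 5, slot 6, slot 7.
slot 6's domain is down to {7}, so slot 6 = 7. Remove 7 from slot 1.
slot 1's domain is down to {4}, so slot 1 = 4. Strike 4 from slot 5, slot 7.
slot 5's domain is down to {2}, so slot 5 = 2.
That leaves slot 7 = 5.

slot 1=4, slot 2=1, slot 3=3, slot 4=6, slot 5=2, slot 6=7, slot 7=5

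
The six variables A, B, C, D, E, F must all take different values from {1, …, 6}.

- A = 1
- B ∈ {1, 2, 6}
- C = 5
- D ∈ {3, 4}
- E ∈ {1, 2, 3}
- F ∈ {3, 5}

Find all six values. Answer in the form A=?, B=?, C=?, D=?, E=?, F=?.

A must be 1 (only option left). Remove 1 from B, E.
C must be 5 (only option left). Eliminate 5 elsewhere: F.
F must be 3 (only option left). Eliminate 3 elsewhere: D, E.
D has just one choice, so D = 4.
That leaves E = 2. Remove 2 from B.
B's domain is down to {6}, so B = 6.

A=1, B=6, C=5, D=4, E=2, F=3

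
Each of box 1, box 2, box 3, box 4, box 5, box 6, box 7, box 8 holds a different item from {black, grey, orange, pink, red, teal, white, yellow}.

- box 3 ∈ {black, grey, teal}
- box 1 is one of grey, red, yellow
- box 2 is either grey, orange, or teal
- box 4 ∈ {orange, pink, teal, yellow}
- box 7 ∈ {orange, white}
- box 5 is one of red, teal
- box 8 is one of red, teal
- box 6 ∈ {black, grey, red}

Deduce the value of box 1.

yellow

Among the 8 variables, pink fits only box 4 (and all 8 values in {black, grey, orange, pink, red, teal, white, yellow} must be used), so box 4 = pink.
The 7 still-open variables draw from only 7 values {black, grey, orange, red, teal, white, yellow}, so each is used; only box 7 can be white, hence box 7 = white.
Among the 6 still-open variables, orange fits only box 2 (and all 6 values in {black, grey, orange, red, teal, yellow} must be used), so box 2 = orange.
The 5 still-open variables together cover exactly {black, grey, red, teal, yellow} — 5 values for 5 variables — and yellow appears only in box 1's list, so box 1 = yellow.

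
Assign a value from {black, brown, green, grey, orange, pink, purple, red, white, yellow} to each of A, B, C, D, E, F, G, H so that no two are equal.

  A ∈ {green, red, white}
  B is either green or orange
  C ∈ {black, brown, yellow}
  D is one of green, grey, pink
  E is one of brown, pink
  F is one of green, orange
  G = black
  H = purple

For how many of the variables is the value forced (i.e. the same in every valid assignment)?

2

G must be black (only option left). Remove black from C.
H has just one choice, so H = purple.
B and F share exactly the 2 values {green, orange}; by pigeonhole those values go to them, so strike green, orange from A, D.
Determined: G=black, H=purple. The other variables each still have more than one consistent value. That makes 2.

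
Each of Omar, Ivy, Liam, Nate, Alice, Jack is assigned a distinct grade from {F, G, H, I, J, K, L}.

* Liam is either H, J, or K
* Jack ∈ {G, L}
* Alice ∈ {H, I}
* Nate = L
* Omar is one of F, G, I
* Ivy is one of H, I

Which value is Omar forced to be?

F

Nate must be L (only option left). So Jack can't be L.
Jack has just one choice, so Jack = G. Strike G from Omar.
The 2 variables Ivy and Alice are confined to {H, I}, which locks those values in; drop them from Omar, Liam.
So Omar = F.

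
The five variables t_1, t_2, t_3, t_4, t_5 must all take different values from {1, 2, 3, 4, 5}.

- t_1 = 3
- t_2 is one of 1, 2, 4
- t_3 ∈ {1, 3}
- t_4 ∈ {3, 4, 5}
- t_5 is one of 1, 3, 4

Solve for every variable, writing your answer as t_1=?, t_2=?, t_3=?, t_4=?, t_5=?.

t_1 must be 3 (only option left). Remove 3 from t_3, t_4, t_5.
That leaves t_3 = 1. So t_2, t_5 can't be 1.
That leaves t_5 = 4. So t_2, t_4 can't be 4.
t_2 has just one choice, so t_2 = 2.
That leaves t_4 = 5.

t_1=3, t_2=2, t_3=1, t_4=5, t_5=4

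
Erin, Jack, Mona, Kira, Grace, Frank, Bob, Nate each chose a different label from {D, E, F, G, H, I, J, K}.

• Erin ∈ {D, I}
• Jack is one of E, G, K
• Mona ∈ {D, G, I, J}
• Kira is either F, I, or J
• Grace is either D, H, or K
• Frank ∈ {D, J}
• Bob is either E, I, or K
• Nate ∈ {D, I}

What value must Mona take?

The 8 variables draw from only 8 values {D, E, F, G, H, I, J, K}, so each is used; only Kira can be F, hence Kira = F.
The 7 still-open variables together cover exactly {D, E, G, H, I, J, K} — 7 values for 7 variables — and H appears only in Grace's list, so Grace = H.
Erin and Nate between them cover only {D, I} — a naked pair. Remove those values from Mona, Frank, Bob.
That leaves Frank = J. Eliminate J elsewhere: Mona.
So Mona = G.

G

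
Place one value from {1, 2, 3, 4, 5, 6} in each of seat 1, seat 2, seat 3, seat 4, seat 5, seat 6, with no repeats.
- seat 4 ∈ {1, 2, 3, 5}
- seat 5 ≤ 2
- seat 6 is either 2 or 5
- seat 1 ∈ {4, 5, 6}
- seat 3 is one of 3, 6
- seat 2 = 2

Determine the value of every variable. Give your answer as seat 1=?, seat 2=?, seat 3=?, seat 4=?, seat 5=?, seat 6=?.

seat 1=4, seat 2=2, seat 3=6, seat 4=3, seat 5=1, seat 6=5

seat 2 must be 2 (only option left). So seat 4, seat 5, seat 6 can't be 2.
seat 5 has just one choice, so seat 5 = 1. Strike 1 from seat 4.
That leaves seat 6 = 5. Remove 5 from seat 1, seat 4.
seat 4 must be 3 (only option left). Remove 3 from seat 3.
seat 3 has just one choice, so seat 3 = 6. Eliminate 6 elsewhere: seat 1.
seat 1 must be 4 (only option left).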